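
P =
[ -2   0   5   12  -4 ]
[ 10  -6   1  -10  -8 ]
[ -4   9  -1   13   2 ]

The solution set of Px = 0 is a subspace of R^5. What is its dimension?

2

Row reduce to echelon form.
R2 ← R2 + (5)·R1: [0, -6, 26, 50, -28]
R3 ← R3 − (2)·R1: [0, 9, -11, -11, 10]
R3 ← R3 + (3/2)·R2: [0, 0, 28, 64, -32]
3 nonzero rows, so rank(P) = 3.
P has 5 columns; by rank–nullity, nullity = 5 − 3 = 2.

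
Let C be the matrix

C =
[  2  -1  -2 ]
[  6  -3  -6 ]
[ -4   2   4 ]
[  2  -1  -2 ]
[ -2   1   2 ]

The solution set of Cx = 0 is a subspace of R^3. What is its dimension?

2

Row reduce to echelon form.
R2 ← R2 − (3)·R1: [0, 0, 0]
R3 ← R3 + (2)·R1: [0, 0, 0]
R4 ← R4 − R1: [0, 0, 0]
R5 ← R5 + R1: [0, 0, 0]
1 nonzero row, so rank(C) = 1.
C has 3 columns; by rank–nullity, nullity = 3 − 1 = 2.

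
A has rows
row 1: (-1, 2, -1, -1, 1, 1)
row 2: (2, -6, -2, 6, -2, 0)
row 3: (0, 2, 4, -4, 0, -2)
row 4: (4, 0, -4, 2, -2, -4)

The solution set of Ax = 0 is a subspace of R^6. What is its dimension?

3

Row reduce to echelon form.
R2 ← R2 + (2)·R1: [0, -2, -4, 4, 0, 2]
R4 ← R4 + (4)·R1: [0, 8, -8, -2, 2, 0]
R3 ← R3 + R2: [0, 0, 0, 0, 0, 0]
R4 ← R4 + (4)·R2: [0, 0, -24, 14, 2, 8]
Swap R3 ↔ R4
3 nonzero rows, so rank(A) = 3.
A has 6 columns; by rank–nullity, nullity = 6 − 3 = 3.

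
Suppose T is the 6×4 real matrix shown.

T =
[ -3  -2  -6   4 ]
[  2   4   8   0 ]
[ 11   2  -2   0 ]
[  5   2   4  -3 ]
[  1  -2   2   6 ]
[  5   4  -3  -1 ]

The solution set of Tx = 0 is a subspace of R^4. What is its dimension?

0

Row reduce to echelon form.
R2 ← R2 + (2/3)·R1: [0, 8/3, 4, 8/3]
R3 ← R3 + (11/3)·R1: [0, -16/3, -24, 44/3]
R4 ← R4 + (5/3)·R1: [0, -4/3, -6, 11/3]
R5 ← R5 + (1/3)·R1: [0, -8/3, 0, 22/3]
R6 ← R6 + (5/3)·R1: [0, 2/3, -13, 17/3]
R3 ← R3 + (2)·R2: [0, 0, -16, 20]
R4 ← R4 + (1/2)·R2: [0, 0, -4, 5]
R5 ← R5 + R2: [0, 0, 4, 10]
R6 ← R6 − (1/4)·R2: [0, 0, -14, 5]
R4 ← R4 − (1/4)·R3: [0, 0, 0, 0]
R5 ← R5 + (1/4)·R3: [0, 0, 0, 15]
R6 ← R6 − (7/8)·R3: [0, 0, 0, -25/2]
Swap R4 ↔ R5
R6 ← R6 + (5/6)·R4: [0, 0, 0, 0]
4 nonzero rows, so rank(T) = 4.
T has 4 columns; by rank–nullity, nullity = 4 − 4 = 0.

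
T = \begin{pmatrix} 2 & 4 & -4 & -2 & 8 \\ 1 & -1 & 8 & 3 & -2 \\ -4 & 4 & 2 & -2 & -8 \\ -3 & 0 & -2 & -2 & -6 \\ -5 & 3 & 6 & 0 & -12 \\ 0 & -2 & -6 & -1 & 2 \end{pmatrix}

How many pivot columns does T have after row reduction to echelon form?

Row reduce to echelon form.
R2 ← R2 − (1/2)·R1: [0, -3, 10, 4, -6]
R3 ← R3 + (2)·R1: [0, 12, -6, -6, 8]
R4 ← R4 + (3/2)·R1: [0, 6, -8, -5, 6]
R5 ← R5 + (5/2)·R1: [0, 13, -4, -5, 8]
R3 ← R3 + (4)·R2: [0, 0, 34, 10, -16]
R4 ← R4 + (2)·R2: [0, 0, 12, 3, -6]
R5 ← R5 + (13/3)·R2: [0, 0, 118/3, 37/3, -18]
R6 ← R6 − (2/3)·R2: [0, 0, -38/3, -11/3, 6]
R4 ← R4 − (6/17)·R3: [0, 0, 0, -9/17, -6/17]
R5 ← R5 − (59/51)·R3: [0, 0, 0, 13/17, 26/51]
R6 ← R6 + (19/51)·R3: [0, 0, 0, 1/17, 2/51]
R5 ← R5 + (13/9)·R4: [0, 0, 0, 0, 0]
R6 ← R6 + (1/9)·R4: [0, 0, 0, 0, 0]
Echelon form has 4 nonzero rows, so rank(T) = 4.
Each nonzero row contributes one pivot column: 4 pivot columns.

4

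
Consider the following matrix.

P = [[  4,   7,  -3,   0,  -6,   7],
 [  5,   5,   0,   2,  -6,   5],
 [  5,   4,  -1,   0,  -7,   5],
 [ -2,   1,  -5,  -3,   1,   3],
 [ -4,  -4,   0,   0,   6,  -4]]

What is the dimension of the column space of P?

Row reduce to echelon form.
R2 ← R2 − (5/4)·R1: [0, -15/4, 15/4, 2, 3/2, -15/4]
R3 ← R3 − (5/4)·R1: [0, -19/4, 11/4, 0, 1/2, -15/4]
R4 ← R4 + (1/2)·R1: [0, 9/2, -13/2, -3, -2, 13/2]
R5 ← R5 + R1: [0, 3, -3, 0, 0, 3]
R3 ← R3 − (19/15)·R2: [0, 0, -2, -38/15, -7/5, 1]
R4 ← R4 + (6/5)·R2: [0, 0, -2, -3/5, -1/5, 2]
R5 ← R5 + (4/5)·R2: [0, 0, 0, 8/5, 6/5, 0]
R4 ← R4 − R3: [0, 0, 0, 29/15, 6/5, 1]
R5 ← R5 − (24/29)·R4: [0, 0, 0, 0, 6/29, -24/29]
Echelon form has 5 nonzero rows, so rank(P) = 5.
The column space has dimension equal to the rank: 5.

5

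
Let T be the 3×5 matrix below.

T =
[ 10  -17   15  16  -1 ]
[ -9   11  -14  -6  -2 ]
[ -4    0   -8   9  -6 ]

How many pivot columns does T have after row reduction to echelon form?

3

Row reduce to echelon form.
R2 ← R2 + (9/10)·R1: [0, -43/10, -1/2, 42/5, -29/10]
R3 ← R3 + (2/5)·R1: [0, -34/5, -2, 77/5, -32/5]
R3 ← R3 − (68/43)·R2: [0, 0, -52/43, 91/43, -78/43]
Echelon form has 3 nonzero rows, so rank(T) = 3.
Each nonzero row contributes one pivot column: 3 pivot columns.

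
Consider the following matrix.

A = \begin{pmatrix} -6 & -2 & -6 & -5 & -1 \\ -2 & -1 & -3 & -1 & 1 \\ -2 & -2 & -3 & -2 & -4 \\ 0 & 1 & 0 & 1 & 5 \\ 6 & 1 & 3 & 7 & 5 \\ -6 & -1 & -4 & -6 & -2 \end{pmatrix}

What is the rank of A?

Row reduce to echelon form.
R2 ← R2 − (1/3)·R1: [0, -1/3, -1, 2/3, 4/3]
R3 ← R3 − (1/3)·R1: [0, -4/3, -1, -1/3, -11/3]
R5 ← R5 + R1: [0, -1, -3, 2, 4]
R6 ← R6 − R1: [0, 1, 2, -1, -1]
R3 ← R3 − (4)·R2: [0, 0, 3, -3, -9]
R4 ← R4 + (3)·R2: [0, 0, -3, 3, 9]
R5 ← R5 − (3)·R2: [0, 0, 0, 0, 0]
R6 ← R6 + (3)·R2: [0, 0, -1, 1, 3]
R4 ← R4 + R3: [0, 0, 0, 0, 0]
R6 ← R6 + (1/3)·R3: [0, 0, 0, 0, 0]
Echelon form has 3 nonzero rows, so rank(A) = 3.

3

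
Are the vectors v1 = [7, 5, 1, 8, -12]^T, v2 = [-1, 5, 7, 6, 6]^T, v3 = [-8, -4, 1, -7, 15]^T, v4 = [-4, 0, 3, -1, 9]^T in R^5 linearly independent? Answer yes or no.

no

Form the matrix with these vectors as rows and row reduce.
R2 ← R2 + (1/7)·R1: [0, 40/7, 50/7, 50/7, 30/7]
R3 ← R3 + (8/7)·R1: [0, 12/7, 15/7, 15/7, 9/7]
R4 ← R4 + (4/7)·R1: [0, 20/7, 25/7, 25/7, 15/7]
R3 ← R3 − (3/10)·R2: [0, 0, 0, 0, 0]
R4 ← R4 − (1/2)·R2: [0, 0, 0, 0, 0]
2 nonzero rows, so the 4 vectors span a space of dimension 2.
Since 2 < 4, the vectors are linearly dependent.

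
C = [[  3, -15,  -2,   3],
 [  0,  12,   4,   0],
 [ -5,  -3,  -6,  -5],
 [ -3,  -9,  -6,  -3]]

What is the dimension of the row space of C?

2

Row reduce to echelon form.
R3 ← R3 + (5/3)·R1: [0, -28, -28/3, 0]
R4 ← R4 + R1: [0, -24, -8, 0]
R3 ← R3 + (7/3)·R2: [0, 0, 0, 0]
R4 ← R4 + (2)·R2: [0, 0, 0, 0]
Echelon form has 2 nonzero rows, so rank(C) = 2.
The row space has dimension equal to the rank: 2.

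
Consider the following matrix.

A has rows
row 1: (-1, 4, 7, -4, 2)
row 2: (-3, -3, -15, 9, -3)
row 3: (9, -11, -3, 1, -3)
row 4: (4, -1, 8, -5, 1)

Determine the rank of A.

2

Row reduce to echelon form.
R2 ← R2 − (3)·R1: [0, -15, -36, 21, -9]
R3 ← R3 + (9)·R1: [0, 25, 60, -35, 15]
R4 ← R4 + (4)·R1: [0, 15, 36, -21, 9]
R3 ← R3 + (5/3)·R2: [0, 0, 0, 0, 0]
R4 ← R4 + R2: [0, 0, 0, 0, 0]
Echelon form has 2 nonzero rows, so rank(A) = 2.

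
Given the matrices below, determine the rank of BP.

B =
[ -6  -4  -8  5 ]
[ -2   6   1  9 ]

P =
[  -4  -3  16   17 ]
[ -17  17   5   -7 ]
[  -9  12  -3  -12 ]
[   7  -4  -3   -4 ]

First compute BP:
[[199, -166, -107,   2],
 [-40,  84, -32, -124]]
Now row reduce the product.
R2 ← R2 + (40/199)·R1: [0, 10076/199, -10648/199, -24596/199]
2 nonzero rows, so rank(BP) = 2.

2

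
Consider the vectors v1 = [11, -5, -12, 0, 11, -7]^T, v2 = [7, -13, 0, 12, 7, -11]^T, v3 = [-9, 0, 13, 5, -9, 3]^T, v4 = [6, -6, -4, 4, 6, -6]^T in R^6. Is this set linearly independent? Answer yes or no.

Form the matrix with these vectors as rows and row reduce.
R2 ← R2 − (7/11)·R1: [0, -108/11, 84/11, 12, 0, -72/11]
R3 ← R3 + (9/11)·R1: [0, -45/11, 35/11, 5, 0, -30/11]
R4 ← R4 − (6/11)·R1: [0, -36/11, 28/11, 4, 0, -24/11]
R3 ← R3 − (5/12)·R2: [0, 0, 0, 0, 0, 0]
R4 ← R4 − (1/3)·R2: [0, 0, 0, 0, 0, 0]
2 nonzero rows, so the 4 vectors span a space of dimension 2.
Since 2 < 4, the vectors are linearly dependent.

no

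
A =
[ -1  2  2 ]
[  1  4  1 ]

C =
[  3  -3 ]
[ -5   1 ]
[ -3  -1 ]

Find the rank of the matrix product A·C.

2

First compute AC:
[[-19,   3],
 [-20,   0]]
Now row reduce the product.
R2 ← R2 − (20/19)·R1: [0, -60/19]
2 nonzero rows, so rank(AC) = 2.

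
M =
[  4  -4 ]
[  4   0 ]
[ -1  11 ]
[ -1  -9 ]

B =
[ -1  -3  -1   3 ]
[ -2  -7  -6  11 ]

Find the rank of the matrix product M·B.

First compute MB:
[[  4,  16,  20, -32],
 [ -4, -12,  -4,  12],
 [-21, -74, -65, 118],
 [ 19,  66,  55, -102]]
Now row reduce the product.
R2 ← R2 + R1: [0, 4, 16, -20]
R3 ← R3 + (21/4)·R1: [0, 10, 40, -50]
R4 ← R4 − (19/4)·R1: [0, -10, -40, 50]
R3 ← R3 − (5/2)·R2: [0, 0, 0, 0]
R4 ← R4 + (5/2)·R2: [0, 0, 0, 0]
2 nonzero rows, so rank(MB) = 2.

2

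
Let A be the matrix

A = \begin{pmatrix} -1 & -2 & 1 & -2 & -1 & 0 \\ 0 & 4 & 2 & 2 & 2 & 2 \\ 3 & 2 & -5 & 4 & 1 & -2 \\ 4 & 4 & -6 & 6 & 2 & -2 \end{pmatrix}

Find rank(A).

2

Row reduce to echelon form.
R3 ← R3 + (3)·R1: [0, -4, -2, -2, -2, -2]
R4 ← R4 + (4)·R1: [0, -4, -2, -2, -2, -2]
R3 ← R3 + R2: [0, 0, 0, 0, 0, 0]
R4 ← R4 + R2: [0, 0, 0, 0, 0, 0]
Echelon form has 2 nonzero rows, so rank(A) = 2.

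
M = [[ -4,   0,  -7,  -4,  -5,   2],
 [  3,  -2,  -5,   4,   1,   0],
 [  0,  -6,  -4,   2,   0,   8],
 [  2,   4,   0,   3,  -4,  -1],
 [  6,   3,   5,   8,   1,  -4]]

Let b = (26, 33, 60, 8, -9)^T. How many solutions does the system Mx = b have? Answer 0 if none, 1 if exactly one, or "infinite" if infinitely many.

Row reduce the augmented matrix [M | b].
R2 ← R2 + (3/4)·R1: [0, -2, -41/4, 1, -11/4, 3/2, 105/2]
R4 ← R4 + (1/2)·R1: [0, 4, -7/2, 1, -13/2, 0, 21]
R5 ← R5 + (3/2)·R1: [0, 3, -11/2, 2, -13/2, -1, 30]
R3 ← R3 − (3)·R2: [0, 0, 107/4, -1, 33/4, 7/2, -195/2]
R4 ← R4 + (2)·R2: [0, 0, -24, 3, -12, 3, 126]
R5 ← R5 + (3/2)·R2: [0, 0, -167/8, 7/2, -85/8, 5/4, 435/4]
R4 ← R4 + (96/107)·R3: [0, 0, 0, 225/107, -492/107, 657/107, 4122/107]
R5 ← R5 + (167/214)·R3: [0, 0, 0, 291/107, -448/107, 426/107, 3495/107]
R5 ← R5 − (97/75)·R4: [0, 0, 0, 0, 44/25, -99/25, -429/25]
The echelon form has 5 nonzero rows, and every pivot lies in the first 6 columns, so rank(M) = rank([M|b]) = 5.
The system is consistent.
rank = 5 < 6 unknowns, so there are infinitely many solutions.

infinite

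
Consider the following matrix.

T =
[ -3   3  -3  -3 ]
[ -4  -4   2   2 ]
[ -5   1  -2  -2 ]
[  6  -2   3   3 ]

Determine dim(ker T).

2

Row reduce to echelon form.
R2 ← R2 − (4/3)·R1: [0, -8, 6, 6]
R3 ← R3 − (5/3)·R1: [0, -4, 3, 3]
R4 ← R4 + (2)·R1: [0, 4, -3, -3]
R3 ← R3 − (1/2)·R2: [0, 0, 0, 0]
R4 ← R4 + (1/2)·R2: [0, 0, 0, 0]
2 nonzero rows, so rank(T) = 2.
T has 4 columns; by rank–nullity, nullity = 4 − 2 = 2.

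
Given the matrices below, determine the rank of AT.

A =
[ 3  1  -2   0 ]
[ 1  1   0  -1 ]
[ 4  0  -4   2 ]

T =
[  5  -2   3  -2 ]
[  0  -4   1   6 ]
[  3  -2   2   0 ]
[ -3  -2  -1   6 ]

2

First compute AT:
[[  9,  -6,   6,   0],
 [  8,  -4,   5,  -2],
 [  2,  -4,   2,   4]]
Now row reduce the product.
R2 ← R2 − (8/9)·R1: [0, 4/3, -1/3, -2]
R3 ← R3 − (2/9)·R1: [0, -8/3, 2/3, 4]
R3 ← R3 + (2)·R2: [0, 0, 0, 0]
2 nonzero rows, so rank(AT) = 2.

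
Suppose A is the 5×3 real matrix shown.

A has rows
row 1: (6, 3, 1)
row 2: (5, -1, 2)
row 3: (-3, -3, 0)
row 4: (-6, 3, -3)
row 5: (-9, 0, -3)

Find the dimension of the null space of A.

1

Row reduce to echelon form.
R2 ← R2 − (5/6)·R1: [0, -7/2, 7/6]
R3 ← R3 + (1/2)·R1: [0, -3/2, 1/2]
R4 ← R4 + R1: [0, 6, -2]
R5 ← R5 + (3/2)·R1: [0, 9/2, -3/2]
R3 ← R3 − (3/7)·R2: [0, 0, 0]
R4 ← R4 + (12/7)·R2: [0, 0, 0]
R5 ← R5 + (9/7)·R2: [0, 0, 0]
2 nonzero rows, so rank(A) = 2.
A has 3 columns; by rank–nullity, nullity = 3 − 2 = 1.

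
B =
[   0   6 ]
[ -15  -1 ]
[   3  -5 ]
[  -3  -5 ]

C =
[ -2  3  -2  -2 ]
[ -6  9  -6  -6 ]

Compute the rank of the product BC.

First compute BC:
[[-36,  54, -36, -36],
 [ 36, -54,  36,  36],
 [ 24, -36,  24,  24],
 [ 36, -54,  36,  36]]
Now row reduce the product.
R2 ← R2 + R1: [0, 0, 0, 0]
R3 ← R3 + (2/3)·R1: [0, 0, 0, 0]
R4 ← R4 + R1: [0, 0, 0, 0]
1 nonzero row, so rank(BC) = 1.

1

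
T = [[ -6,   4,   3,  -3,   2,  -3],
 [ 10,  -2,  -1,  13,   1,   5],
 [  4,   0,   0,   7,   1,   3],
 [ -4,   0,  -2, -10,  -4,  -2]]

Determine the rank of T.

4

Row reduce to echelon form.
R2 ← R2 + (5/3)·R1: [0, 14/3, 4, 8, 13/3, 0]
R3 ← R3 + (2/3)·R1: [0, 8/3, 2, 5, 7/3, 1]
R4 ← R4 − (2/3)·R1: [0, -8/3, -4, -8, -16/3, 0]
R3 ← R3 − (4/7)·R2: [0, 0, -2/7, 3/7, -1/7, 1]
R4 ← R4 + (4/7)·R2: [0, 0, -12/7, -24/7, -20/7, 0]
R4 ← R4 − (6)·R3: [0, 0, 0, -6, -2, -6]
Echelon form has 4 nonzero rows, so rank(T) = 4.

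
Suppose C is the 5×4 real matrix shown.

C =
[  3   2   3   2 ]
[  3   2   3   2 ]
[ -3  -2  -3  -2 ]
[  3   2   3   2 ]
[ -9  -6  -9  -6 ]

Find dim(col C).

Row reduce to echelon form.
R2 ← R2 − R1: [0, 0, 0, 0]
R3 ← R3 + R1: [0, 0, 0, 0]
R4 ← R4 − R1: [0, 0, 0, 0]
R5 ← R5 + (3)·R1: [0, 0, 0, 0]
Echelon form has 1 nonzero row, so rank(C) = 1.
The column space has dimension equal to the rank: 1.

1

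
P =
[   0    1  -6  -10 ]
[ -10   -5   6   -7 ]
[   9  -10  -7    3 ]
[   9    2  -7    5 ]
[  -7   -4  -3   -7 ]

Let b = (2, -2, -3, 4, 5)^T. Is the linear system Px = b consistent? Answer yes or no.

no

Row reduce the augmented matrix [P | b].
Swap R1 ↔ R2
R3 ← R3 + (9/10)·R1: [0, -29/2, -8/5, -33/10, -24/5]
R4 ← R4 + (9/10)·R1: [0, -5/2, -8/5, -13/10, 11/5]
R5 ← R5 − (7/10)·R1: [0, -1/2, -36/5, -21/10, 32/5]
R3 ← R3 + (29/2)·R2: [0, 0, -443/5, -1483/10, 121/5]
R4 ← R4 + (5/2)·R2: [0, 0, -83/5, -263/10, 36/5]
R5 ← R5 + (1/2)·R2: [0, 0, -51/5, -71/10, 37/5]
R4 ← R4 − (83/443)·R3: [0, 0, 0, 658/443, 1181/443]
R5 ← R5 − (51/443)·R3: [0, 0, 0, 4418/443, 2044/443]
R5 ← R5 − (47/7)·R4: [0, 0, 0, 0, -93/7]
The echelon form has 5 nonzero rows; the last pivot sits in the augmented column, so rank(P) = 4 but rank([P|b]) = 5.
Since the ranks differ, the system is inconsistent.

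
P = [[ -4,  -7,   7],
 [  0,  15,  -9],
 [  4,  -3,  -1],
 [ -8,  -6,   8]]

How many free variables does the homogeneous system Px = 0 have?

Row reduce to echelon form.
R3 ← R3 + R1: [0, -10, 6]
R4 ← R4 − (2)·R1: [0, 8, -6]
R3 ← R3 + (2/3)·R2: [0, 0, 0]
R4 ← R4 − (8/15)·R2: [0, 0, -6/5]
Swap R3 ↔ R4
3 nonzero rows, so rank(P) = 3.
P has 3 columns; by rank–nullity, nullity = 3 − 3 = 0.

0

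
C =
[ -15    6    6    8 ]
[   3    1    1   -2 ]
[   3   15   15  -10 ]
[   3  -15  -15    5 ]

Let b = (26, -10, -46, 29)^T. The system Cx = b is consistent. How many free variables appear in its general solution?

1

Row reduce the augmented matrix [C | b].
R2 ← R2 + (1/5)·R1: [0, 11/5, 11/5, -2/5, -24/5]
R3 ← R3 + (1/5)·R1: [0, 81/5, 81/5, -42/5, -204/5]
R4 ← R4 + (1/5)·R1: [0, -69/5, -69/5, 33/5, 171/5]
R3 ← R3 − (81/11)·R2: [0, 0, 0, -60/11, -60/11]
R4 ← R4 + (69/11)·R2: [0, 0, 0, 45/11, 45/11]
R4 ← R4 + (3/4)·R3: [0, 0, 0, 0, 0]
The echelon form has 3 nonzero rows, and every pivot lies in the first 4 columns, so rank(C) = rank([C|b]) = 3.
The system is consistent.
Free variables = (unknowns) − (rank) = 4 − 3 = 1.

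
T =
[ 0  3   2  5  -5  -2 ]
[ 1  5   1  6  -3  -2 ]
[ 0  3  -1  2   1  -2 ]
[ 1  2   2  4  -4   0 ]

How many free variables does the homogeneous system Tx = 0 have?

Row reduce to echelon form.
Swap R1 ↔ R2
R4 ← R4 − R1: [0, -3, 1, -2, -1, 2]
R3 ← R3 − R2: [0, 0, -3, -3, 6, 0]
R4 ← R4 + R2: [0, 0, 3, 3, -6, 0]
R4 ← R4 + R3: [0, 0, 0, 0, 0, 0]
3 nonzero rows, so rank(T) = 3.
T has 6 columns; by rank–nullity, nullity = 6 − 3 = 3.

3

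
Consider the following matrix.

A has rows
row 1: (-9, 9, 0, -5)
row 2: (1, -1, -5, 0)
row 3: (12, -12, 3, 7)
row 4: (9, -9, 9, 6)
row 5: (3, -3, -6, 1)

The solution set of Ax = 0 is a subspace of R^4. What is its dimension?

Row reduce to echelon form.
R2 ← R2 + (1/9)·R1: [0, 0, -5, -5/9]
R3 ← R3 + (4/3)·R1: [0, 0, 3, 1/3]
R4 ← R4 + R1: [0, 0, 9, 1]
R5 ← R5 + (1/3)·R1: [0, 0, -6, -2/3]
R3 ← R3 + (3/5)·R2: [0, 0, 0, 0]
R4 ← R4 + (9/5)·R2: [0, 0, 0, 0]
R5 ← R5 − (6/5)·R2: [0, 0, 0, 0]
2 nonzero rows, so rank(A) = 2.
A has 4 columns; by rank–nullity, nullity = 4 − 2 = 2.

2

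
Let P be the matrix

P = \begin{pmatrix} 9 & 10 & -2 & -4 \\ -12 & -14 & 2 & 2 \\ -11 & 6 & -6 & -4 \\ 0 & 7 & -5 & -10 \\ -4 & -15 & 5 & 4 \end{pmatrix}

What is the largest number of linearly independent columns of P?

Row reduce to echelon form.
R2 ← R2 + (4/3)·R1: [0, -2/3, -2/3, -10/3]
R3 ← R3 + (11/9)·R1: [0, 164/9, -76/9, -80/9]
R5 ← R5 + (4/9)·R1: [0, -95/9, 37/9, 20/9]
R3 ← R3 + (82/3)·R2: [0, 0, -80/3, -100]
R4 ← R4 + (21/2)·R2: [0, 0, -12, -45]
R5 ← R5 − (95/6)·R2: [0, 0, 44/3, 55]
R4 ← R4 − (9/20)·R3: [0, 0, 0, 0]
R5 ← R5 + (11/20)·R3: [0, 0, 0, 0]
Echelon form has 3 nonzero rows, so rank(P) = 3.
The rank gives the maximum number of linearly independent columns: 3.

3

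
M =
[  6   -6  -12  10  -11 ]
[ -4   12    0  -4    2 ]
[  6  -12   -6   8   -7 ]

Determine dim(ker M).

3

Row reduce to echelon form.
R2 ← R2 + (2/3)·R1: [0, 8, -8, 8/3, -16/3]
R3 ← R3 − R1: [0, -6, 6, -2, 4]
R3 ← R3 + (3/4)·R2: [0, 0, 0, 0, 0]
2 nonzero rows, so rank(M) = 2.
M has 5 columns; by rank–nullity, nullity = 5 − 2 = 3.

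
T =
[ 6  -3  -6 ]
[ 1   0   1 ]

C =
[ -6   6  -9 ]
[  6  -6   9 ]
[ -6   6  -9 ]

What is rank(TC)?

1

First compute TC:
[[-18,  18, -27],
 [-12,  12, -18]]
Now row reduce the product.
R2 ← R2 − (2/3)·R1: [0, 0, 0]
1 nonzero row, so rank(TC) = 1.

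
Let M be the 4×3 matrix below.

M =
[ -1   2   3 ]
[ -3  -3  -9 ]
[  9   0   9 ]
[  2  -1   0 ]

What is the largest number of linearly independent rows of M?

2

Row reduce to echelon form.
R2 ← R2 − (3)·R1: [0, -9, -18]
R3 ← R3 + (9)·R1: [0, 18, 36]
R4 ← R4 + (2)·R1: [0, 3, 6]
R3 ← R3 + (2)·R2: [0, 0, 0]
R4 ← R4 + (1/3)·R2: [0, 0, 0]
Echelon form has 2 nonzero rows, so rank(M) = 2.
The rank gives the maximum number of linearly independent rows: 2.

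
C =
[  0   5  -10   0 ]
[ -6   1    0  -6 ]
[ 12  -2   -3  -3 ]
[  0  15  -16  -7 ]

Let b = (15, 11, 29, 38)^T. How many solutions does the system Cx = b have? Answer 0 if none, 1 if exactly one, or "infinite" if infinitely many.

Row reduce the augmented matrix [C | b].
Swap R1 ↔ R2
R3 ← R3 + (2)·R1: [0, 0, -3, -15, 51]
R4 ← R4 − (3)·R2: [0, 0, 14, -7, -7]
R4 ← R4 + (14/3)·R3: [0, 0, 0, -77, 231]
The echelon form has 4 nonzero rows, and every pivot lies in the first 4 columns, so rank(C) = rank([C|b]) = 4.
The system is consistent.
rank = 4 = number of unknowns, so the solution is unique.

1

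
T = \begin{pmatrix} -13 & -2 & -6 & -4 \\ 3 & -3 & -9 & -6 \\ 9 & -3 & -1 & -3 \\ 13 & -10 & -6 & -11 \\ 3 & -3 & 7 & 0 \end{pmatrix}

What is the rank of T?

3

Row reduce to echelon form.
R2 ← R2 + (3/13)·R1: [0, -45/13, -135/13, -90/13]
R3 ← R3 + (9/13)·R1: [0, -57/13, -67/13, -75/13]
R4 ← R4 + R1: [0, -12, -12, -15]
R5 ← R5 + (3/13)·R1: [0, -45/13, 73/13, -12/13]
R3 ← R3 − (19/15)·R2: [0, 0, 8, 3]
R4 ← R4 − (52/15)·R2: [0, 0, 24, 9]
R5 ← R5 − R2: [0, 0, 16, 6]
R4 ← R4 − (3)·R3: [0, 0, 0, 0]
R5 ← R5 − (2)·R3: [0, 0, 0, 0]
Echelon form has 3 nonzero rows, so rank(T) = 3.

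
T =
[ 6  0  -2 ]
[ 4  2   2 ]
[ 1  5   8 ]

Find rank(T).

Row reduce to echelon form.
R2 ← R2 − (2/3)·R1: [0, 2, 10/3]
R3 ← R3 − (1/6)·R1: [0, 5, 25/3]
R3 ← R3 − (5/2)·R2: [0, 0, 0]
Echelon form has 2 nonzero rows, so rank(T) = 2.

2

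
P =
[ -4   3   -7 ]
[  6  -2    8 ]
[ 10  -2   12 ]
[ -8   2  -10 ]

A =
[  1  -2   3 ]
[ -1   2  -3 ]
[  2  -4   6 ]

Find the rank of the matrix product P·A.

1

First compute PA:
[[-21,  42, -63],
 [ 24, -48,  72],
 [ 36, -72, 108],
 [-30,  60, -90]]
Now row reduce the product.
R2 ← R2 + (8/7)·R1: [0, 0, 0]
R3 ← R3 + (12/7)·R1: [0, 0, 0]
R4 ← R4 − (10/7)·R1: [0, 0, 0]
1 nonzero row, so rank(PA) = 1.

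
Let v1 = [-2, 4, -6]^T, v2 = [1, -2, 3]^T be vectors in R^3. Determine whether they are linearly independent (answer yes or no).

Form the matrix with these vectors as rows and row reduce.
R2 ← R2 + (1/2)·R1: [0, 0, 0]
1 nonzero row, so the 2 vectors span a space of dimension 1.
Since 1 < 2, the vectors are linearly dependent.

no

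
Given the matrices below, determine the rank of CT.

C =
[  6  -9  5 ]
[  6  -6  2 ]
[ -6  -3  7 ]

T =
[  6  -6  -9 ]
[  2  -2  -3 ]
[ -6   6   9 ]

1

First compute CT:
[[-12,  12,  18],
 [ 12, -12, -18],
 [-84,  84, 126]]
Now row reduce the product.
R2 ← R2 + R1: [0, 0, 0]
R3 ← R3 − (7)·R1: [0, 0, 0]
1 nonzero row, so rank(CT) = 1.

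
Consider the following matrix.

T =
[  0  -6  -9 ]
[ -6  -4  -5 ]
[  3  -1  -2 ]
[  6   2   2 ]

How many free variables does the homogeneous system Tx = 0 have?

1

Row reduce to echelon form.
Swap R1 ↔ R2
R3 ← R3 + (1/2)·R1: [0, -3, -9/2]
R4 ← R4 + R1: [0, -2, -3]
R3 ← R3 − (1/2)·R2: [0, 0, 0]
R4 ← R4 − (1/3)·R2: [0, 0, 0]
2 nonzero rows, so rank(T) = 2.
T has 3 columns; by rank–nullity, nullity = 3 − 2 = 1.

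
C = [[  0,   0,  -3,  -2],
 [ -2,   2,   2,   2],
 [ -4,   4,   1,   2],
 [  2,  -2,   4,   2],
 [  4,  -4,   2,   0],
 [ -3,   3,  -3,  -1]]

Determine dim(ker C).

Row reduce to echelon form.
Swap R1 ↔ R2
R3 ← R3 − (2)·R1: [0, 0, -3, -2]
R4 ← R4 + R1: [0, 0, 6, 4]
R5 ← R5 + (2)·R1: [0, 0, 6, 4]
R6 ← R6 − (3/2)·R1: [0, 0, -6, -4]
R3 ← R3 − R2: [0, 0, 0, 0]
R4 ← R4 + (2)·R2: [0, 0, 0, 0]
R5 ← R5 + (2)·R2: [0, 0, 0, 0]
R6 ← R6 − (2)·R2: [0, 0, 0, 0]
2 nonzero rows, so rank(C) = 2.
C has 4 columns; by rank–nullity, nullity = 4 − 2 = 2.

2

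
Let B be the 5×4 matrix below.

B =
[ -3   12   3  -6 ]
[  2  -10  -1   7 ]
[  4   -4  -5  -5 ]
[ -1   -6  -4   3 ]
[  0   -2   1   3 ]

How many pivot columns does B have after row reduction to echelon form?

3

Row reduce to echelon form.
R2 ← R2 + (2/3)·R1: [0, -2, 1, 3]
R3 ← R3 + (4/3)·R1: [0, 12, -1, -13]
R4 ← R4 − (1/3)·R1: [0, -10, -5, 5]
R3 ← R3 + (6)·R2: [0, 0, 5, 5]
R4 ← R4 − (5)·R2: [0, 0, -10, -10]
R5 ← R5 − R2: [0, 0, 0, 0]
R4 ← R4 + (2)·R3: [0, 0, 0, 0]
Echelon form has 3 nonzero rows, so rank(B) = 3.
Each nonzero row contributes one pivot column: 3 pivot columns.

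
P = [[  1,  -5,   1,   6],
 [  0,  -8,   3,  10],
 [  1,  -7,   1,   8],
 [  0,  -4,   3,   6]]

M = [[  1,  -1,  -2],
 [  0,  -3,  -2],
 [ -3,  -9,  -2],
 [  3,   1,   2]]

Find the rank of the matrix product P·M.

First compute PM:
[[ 16,  11,  18],
 [ 21,   7,  30],
 [ 22,  19,  26],
 [  9,  -9,  14]]
Now row reduce the product.
R2 ← R2 − (21/16)·R1: [0, -119/16, 51/8]
R3 ← R3 − (11/8)·R1: [0, 31/8, 5/4]
R4 ← R4 − (9/16)·R1: [0, -243/16, 31/8]
R3 ← R3 + (62/119)·R2: [0, 0, 32/7]
R4 ← R4 − (243/119)·R2: [0, 0, -64/7]
R4 ← R4 + (2)·R3: [0, 0, 0]
3 nonzero rows, so rank(PM) = 3.

3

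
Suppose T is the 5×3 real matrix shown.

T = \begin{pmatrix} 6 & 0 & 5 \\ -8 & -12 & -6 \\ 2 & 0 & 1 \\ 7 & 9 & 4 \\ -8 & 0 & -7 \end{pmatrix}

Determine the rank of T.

Row reduce to echelon form.
R2 ← R2 + (4/3)·R1: [0, -12, 2/3]
R3 ← R3 − (1/3)·R1: [0, 0, -2/3]
R4 ← R4 − (7/6)·R1: [0, 9, -11/6]
R5 ← R5 + (4/3)·R1: [0, 0, -1/3]
R4 ← R4 + (3/4)·R2: [0, 0, -4/3]
R4 ← R4 − (2)·R3: [0, 0, 0]
R5 ← R5 − (1/2)·R3: [0, 0, 0]
Echelon form has 3 nonzero rows, so rank(T) = 3.

3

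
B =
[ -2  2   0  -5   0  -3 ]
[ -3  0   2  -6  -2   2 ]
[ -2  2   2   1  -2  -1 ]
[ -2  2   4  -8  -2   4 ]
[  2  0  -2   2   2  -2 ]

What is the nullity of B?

2

Row reduce to echelon form.
R2 ← R2 − (3/2)·R1: [0, -3, 2, 3/2, -2, 13/2]
R3 ← R3 − R1: [0, 0, 2, 6, -2, 2]
R4 ← R4 − R1: [0, 0, 4, -3, -2, 7]
R5 ← R5 + R1: [0, 2, -2, -3, 2, -5]
R5 ← R5 + (2/3)·R2: [0, 0, -2/3, -2, 2/3, -2/3]
R4 ← R4 − (2)·R3: [0, 0, 0, -15, 2, 3]
R5 ← R5 + (1/3)·R3: [0, 0, 0, 0, 0, 0]
4 nonzero rows, so rank(B) = 4.
B has 6 columns; by rank–nullity, nullity = 6 − 4 = 2.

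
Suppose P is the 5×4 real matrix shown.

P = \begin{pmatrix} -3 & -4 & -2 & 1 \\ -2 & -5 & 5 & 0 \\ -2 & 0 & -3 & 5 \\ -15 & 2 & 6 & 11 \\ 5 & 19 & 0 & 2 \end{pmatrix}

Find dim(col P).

4

Row reduce to echelon form.
R2 ← R2 − (2/3)·R1: [0, -7/3, 19/3, -2/3]
R3 ← R3 − (2/3)·R1: [0, 8/3, -5/3, 13/3]
R4 ← R4 − (5)·R1: [0, 22, 16, 6]
R5 ← R5 + (5/3)·R1: [0, 37/3, -10/3, 11/3]
R3 ← R3 + (8/7)·R2: [0, 0, 39/7, 25/7]
R4 ← R4 + (66/7)·R2: [0, 0, 530/7, -2/7]
R5 ← R5 + (37/7)·R2: [0, 0, 211/7, 1/7]
R4 ← R4 − (530/39)·R3: [0, 0, 0, -1904/39]
R5 ← R5 − (211/39)·R3: [0, 0, 0, -748/39]
R5 ← R5 − (11/28)·R4: [0, 0, 0, 0]
Echelon form has 4 nonzero rows, so rank(P) = 4.
The column space has dimension equal to the rank: 4.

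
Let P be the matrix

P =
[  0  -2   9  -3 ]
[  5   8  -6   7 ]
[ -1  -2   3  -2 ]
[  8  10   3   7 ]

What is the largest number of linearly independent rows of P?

Row reduce to echelon form.
Swap R1 ↔ R2
R3 ← R3 + (1/5)·R1: [0, -2/5, 9/5, -3/5]
R4 ← R4 − (8/5)·R1: [0, -14/5, 63/5, -21/5]
R3 ← R3 − (1/5)·R2: [0, 0, 0, 0]
R4 ← R4 − (7/5)·R2: [0, 0, 0, 0]
Echelon form has 2 nonzero rows, so rank(P) = 2.
The rank gives the maximum number of linearly independent rows: 2.

2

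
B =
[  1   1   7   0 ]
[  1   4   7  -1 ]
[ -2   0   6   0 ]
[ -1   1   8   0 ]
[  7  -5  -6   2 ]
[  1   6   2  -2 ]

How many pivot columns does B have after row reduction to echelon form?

Row reduce to echelon form.
R2 ← R2 − R1: [0, 3, 0, -1]
R3 ← R3 + (2)·R1: [0, 2, 20, 0]
R4 ← R4 + R1: [0, 2, 15, 0]
R5 ← R5 − (7)·R1: [0, -12, -55, 2]
R6 ← R6 − R1: [0, 5, -5, -2]
R3 ← R3 − (2/3)·R2: [0, 0, 20, 2/3]
R4 ← R4 − (2/3)·R2: [0, 0, 15, 2/3]
R5 ← R5 + (4)·R2: [0, 0, -55, -2]
R6 ← R6 − (5/3)·R2: [0, 0, -5, -1/3]
R4 ← R4 − (3/4)·R3: [0, 0, 0, 1/6]
R5 ← R5 + (11/4)·R3: [0, 0, 0, -1/6]
R6 ← R6 + (1/4)·R3: [0, 0, 0, -1/6]
R5 ← R5 + R4: [0, 0, 0, 0]
R6 ← R6 + R4: [0, 0, 0, 0]
Echelon form has 4 nonzero rows, so rank(B) = 4.
Each nonzero row contributes one pivot column: 4 pivot columns.

4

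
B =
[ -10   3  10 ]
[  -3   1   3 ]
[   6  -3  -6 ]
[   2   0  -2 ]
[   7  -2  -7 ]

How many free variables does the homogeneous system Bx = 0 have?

Row reduce to echelon form.
R2 ← R2 − (3/10)·R1: [0, 1/10, 0]
R3 ← R3 + (3/5)·R1: [0, -6/5, 0]
R4 ← R4 + (1/5)·R1: [0, 3/5, 0]
R5 ← R5 + (7/10)·R1: [0, 1/10, 0]
R3 ← R3 + (12)·R2: [0, 0, 0]
R4 ← R4 − (6)·R2: [0, 0, 0]
R5 ← R5 − R2: [0, 0, 0]
2 nonzero rows, so rank(B) = 2.
B has 3 columns; by rank–nullity, nullity = 3 − 2 = 1.

1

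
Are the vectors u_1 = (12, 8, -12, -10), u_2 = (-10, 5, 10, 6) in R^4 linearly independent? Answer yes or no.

yes

Form the matrix with these vectors as rows and row reduce.
R2 ← R2 + (5/6)·R1: [0, 35/3, 0, -7/3]
2 nonzero rows, so the 2 vectors span a space of dimension 2.
Since 2 = 2, the vectors are linearly independent.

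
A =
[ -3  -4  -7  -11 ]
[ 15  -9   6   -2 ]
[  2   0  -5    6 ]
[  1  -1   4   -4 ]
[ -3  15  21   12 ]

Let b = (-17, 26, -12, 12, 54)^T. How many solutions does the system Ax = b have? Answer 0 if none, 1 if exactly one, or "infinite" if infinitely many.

Row reduce the augmented matrix [A | b].
R2 ← R2 + (5)·R1: [0, -29, -29, -57, -59]
R3 ← R3 + (2/3)·R1: [0, -8/3, -29/3, -4/3, -70/3]
R4 ← R4 + (1/3)·R1: [0, -7/3, 5/3, -23/3, 19/3]
R5 ← R5 − R1: [0, 19, 28, 23, 71]
R3 ← R3 − (8/87)·R2: [0, 0, -7, 340/87, -1558/87]
R4 ← R4 − (7/87)·R2: [0, 0, 4, -268/87, 964/87]
R5 ← R5 + (19/29)·R2: [0, 0, 9, -416/29, 938/29]
R4 ← R4 + (4/7)·R3: [0, 0, 0, -172/203, 172/203]
R5 ← R5 + (9/7)·R3: [0, 0, 0, -1892/203, 1892/203]
R5 ← R5 − (11)·R4: [0, 0, 0, 0, 0]
The echelon form has 4 nonzero rows, and every pivot lies in the first 4 columns, so rank(A) = rank([A|b]) = 4.
The system is consistent.
rank = 4 = number of unknowns, so the solution is unique.

1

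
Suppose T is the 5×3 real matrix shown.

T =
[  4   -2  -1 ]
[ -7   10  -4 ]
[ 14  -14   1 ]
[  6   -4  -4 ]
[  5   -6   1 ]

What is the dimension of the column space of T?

3

Row reduce to echelon form.
R2 ← R2 + (7/4)·R1: [0, 13/2, -23/4]
R3 ← R3 − (7/2)·R1: [0, -7, 9/2]
R4 ← R4 − (3/2)·R1: [0, -1, -5/2]
R5 ← R5 − (5/4)·R1: [0, -7/2, 9/4]
R3 ← R3 + (14/13)·R2: [0, 0, -22/13]
R4 ← R4 + (2/13)·R2: [0, 0, -44/13]
R5 ← R5 + (7/13)·R2: [0, 0, -11/13]
R4 ← R4 − (2)·R3: [0, 0, 0]
R5 ← R5 − (1/2)·R3: [0, 0, 0]
Echelon form has 3 nonzero rows, so rank(T) = 3.
The column space has dimension equal to the rank: 3.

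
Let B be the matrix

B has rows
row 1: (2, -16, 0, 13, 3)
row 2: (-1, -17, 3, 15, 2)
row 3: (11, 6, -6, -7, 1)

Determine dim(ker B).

2

Row reduce to echelon form.
R2 ← R2 + (1/2)·R1: [0, -25, 3, 43/2, 7/2]
R3 ← R3 − (11/2)·R1: [0, 94, -6, -157/2, -31/2]
R3 ← R3 + (94/25)·R2: [0, 0, 132/25, 117/50, -117/50]
3 nonzero rows, so rank(B) = 3.
B has 5 columns; by rank–nullity, nullity = 5 − 3 = 2.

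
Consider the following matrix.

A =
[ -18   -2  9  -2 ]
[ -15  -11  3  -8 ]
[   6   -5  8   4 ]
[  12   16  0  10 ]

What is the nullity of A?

Row reduce to echelon form.
R2 ← R2 − (5/6)·R1: [0, -28/3, -9/2, -19/3]
R3 ← R3 + (1/3)·R1: [0, -17/3, 11, 10/3]
R4 ← R4 + (2/3)·R1: [0, 44/3, 6, 26/3]
R3 ← R3 − (17/28)·R2: [0, 0, 769/56, 201/28]
R4 ← R4 + (11/7)·R2: [0, 0, -15/14, -9/7]
R4 ← R4 + (60/769)·R3: [0, 0, 0, -558/769]
4 nonzero rows, so rank(A) = 4.
A has 4 columns; by rank–nullity, nullity = 4 − 4 = 0.

0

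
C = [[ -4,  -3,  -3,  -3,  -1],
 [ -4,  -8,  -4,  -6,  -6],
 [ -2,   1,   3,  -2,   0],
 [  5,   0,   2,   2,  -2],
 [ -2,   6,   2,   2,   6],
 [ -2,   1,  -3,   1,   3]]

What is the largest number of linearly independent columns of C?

3

Row reduce to echelon form.
R2 ← R2 − R1: [0, -5, -1, -3, -5]
R3 ← R3 − (1/2)·R1: [0, 5/2, 9/2, -1/2, 1/2]
R4 ← R4 + (5/4)·R1: [0, -15/4, -7/4, -7/4, -13/4]
R5 ← R5 − (1/2)·R1: [0, 15/2, 7/2, 7/2, 13/2]
R6 ← R6 − (1/2)·R1: [0, 5/2, -3/2, 5/2, 7/2]
R3 ← R3 + (1/2)·R2: [0, 0, 4, -2, -2]
R4 ← R4 − (3/4)·R2: [0, 0, -1, 1/2, 1/2]
R5 ← R5 + (3/2)·R2: [0, 0, 2, -1, -1]
R6 ← R6 + (1/2)·R2: [0, 0, -2, 1, 1]
R4 ← R4 + (1/4)·R3: [0, 0, 0, 0, 0]
R5 ← R5 − (1/2)·R3: [0, 0, 0, 0, 0]
R6 ← R6 + (1/2)·R3: [0, 0, 0, 0, 0]
Echelon form has 3 nonzero rows, so rank(C) = 3.
The rank gives the maximum number of linearly independent columns: 3.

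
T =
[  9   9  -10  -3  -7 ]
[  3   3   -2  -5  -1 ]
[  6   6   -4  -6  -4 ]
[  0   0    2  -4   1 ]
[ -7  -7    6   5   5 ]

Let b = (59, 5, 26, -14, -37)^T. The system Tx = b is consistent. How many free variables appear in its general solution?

Row reduce the augmented matrix [T | b].
R2 ← R2 − (1/3)·R1: [0, 0, 4/3, -4, 4/3, -44/3]
R3 ← R3 − (2/3)·R1: [0, 0, 8/3, -4, 2/3, -40/3]
R5 ← R5 + (7/9)·R1: [0, 0, -16/9, 8/3, -4/9, 80/9]
R3 ← R3 − (2)·R2: [0, 0, 0, 4, -2, 16]
R4 ← R4 − (3/2)·R2: [0, 0, 0, 2, -1, 8]
R5 ← R5 + (4/3)·R2: [0, 0, 0, -8/3, 4/3, -32/3]
R4 ← R4 − (1/2)·R3: [0, 0, 0, 0, 0, 0]
R5 ← R5 + (2/3)·R3: [0, 0, 0, 0, 0, 0]
The echelon form has 3 nonzero rows, and every pivot lies in the first 5 columns, so rank(T) = rank([T|b]) = 3.
The system is consistent.
Free variables = (unknowns) − (rank) = 5 − 3 = 2.

2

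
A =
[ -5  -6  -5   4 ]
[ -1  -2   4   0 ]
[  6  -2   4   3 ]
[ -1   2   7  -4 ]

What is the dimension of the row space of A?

Row reduce to echelon form.
R2 ← R2 − (1/5)·R1: [0, -4/5, 5, -4/5]
R3 ← R3 + (6/5)·R1: [0, -46/5, -2, 39/5]
R4 ← R4 − (1/5)·R1: [0, 16/5, 8, -24/5]
R3 ← R3 − (23/2)·R2: [0, 0, -119/2, 17]
R4 ← R4 + (4)·R2: [0, 0, 28, -8]
R4 ← R4 + (8/17)·R3: [0, 0, 0, 0]
Echelon form has 3 nonzero rows, so rank(A) = 3.
The row space has dimension equal to the rank: 3.

3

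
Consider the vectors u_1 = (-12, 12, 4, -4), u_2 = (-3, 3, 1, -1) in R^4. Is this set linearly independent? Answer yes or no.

Form the matrix with these vectors as rows and row reduce.
R2 ← R2 − (1/4)·R1: [0, 0, 0, 0]
1 nonzero row, so the 2 vectors span a space of dimension 1.
Since 1 < 2, the vectors are linearly dependent.

no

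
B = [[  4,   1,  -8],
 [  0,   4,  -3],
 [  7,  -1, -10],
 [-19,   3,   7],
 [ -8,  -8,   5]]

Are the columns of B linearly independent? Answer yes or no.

Row reduce B to echelon form.
R3 ← R3 − (7/4)·R1: [0, -11/4, 4]
R4 ← R4 + (19/4)·R1: [0, 31/4, -31]
R5 ← R5 + (2)·R1: [0, -6, -11]
R3 ← R3 + (11/16)·R2: [0, 0, 31/16]
R4 ← R4 − (31/16)·R2: [0, 0, -403/16]
R5 ← R5 + (3/2)·R2: [0, 0, -31/2]
R4 ← R4 + (13)·R3: [0, 0, 0]
R5 ← R5 + (8)·R3: [0, 0, 0]
3 pivots among 3 columns.
Every column is a pivot column, so the columns are linearly independent.

yes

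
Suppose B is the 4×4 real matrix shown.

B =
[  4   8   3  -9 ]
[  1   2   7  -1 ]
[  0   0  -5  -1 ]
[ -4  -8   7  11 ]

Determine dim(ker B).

2

Row reduce to echelon form.
R2 ← R2 − (1/4)·R1: [0, 0, 25/4, 5/4]
R4 ← R4 + R1: [0, 0, 10, 2]
R3 ← R3 + (4/5)·R2: [0, 0, 0, 0]
R4 ← R4 − (8/5)·R2: [0, 0, 0, 0]
2 nonzero rows, so rank(B) = 2.
B has 4 columns; by rank–nullity, nullity = 4 − 2 = 2.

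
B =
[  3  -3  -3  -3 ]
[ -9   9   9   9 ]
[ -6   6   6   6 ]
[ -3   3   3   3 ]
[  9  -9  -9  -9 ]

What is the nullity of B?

3

Row reduce to echelon form.
R2 ← R2 + (3)·R1: [0, 0, 0, 0]
R3 ← R3 + (2)·R1: [0, 0, 0, 0]
R4 ← R4 + R1: [0, 0, 0, 0]
R5 ← R5 − (3)·R1: [0, 0, 0, 0]
1 nonzero row, so rank(B) = 1.
B has 4 columns; by rank–nullity, nullity = 4 − 1 = 3.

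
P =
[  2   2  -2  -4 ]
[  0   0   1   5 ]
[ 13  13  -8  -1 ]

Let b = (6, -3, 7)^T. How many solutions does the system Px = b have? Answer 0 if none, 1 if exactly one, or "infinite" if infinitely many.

Row reduce the augmented matrix [P | b].
R3 ← R3 − (13/2)·R1: [0, 0, 5, 25, -32]
R3 ← R3 − (5)·R2: [0, 0, 0, 0, -17]
The echelon form has 3 nonzero rows; the last pivot sits in the augmented column, so rank(P) = 2 but rank([P|b]) = 3.
Since the ranks differ, the system is inconsistent.
It has no solutions.

0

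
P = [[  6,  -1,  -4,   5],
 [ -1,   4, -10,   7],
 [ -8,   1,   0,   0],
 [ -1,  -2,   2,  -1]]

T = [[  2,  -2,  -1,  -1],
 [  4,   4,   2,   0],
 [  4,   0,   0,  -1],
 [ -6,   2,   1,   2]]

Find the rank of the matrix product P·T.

2

First compute PT:
[[-38,  -6,  -3,   8],
 [-68,  32,  16,  25],
 [-12,  20,  10,   8],
 [  4,  -8,  -4,  -3]]
Now row reduce the product.
R2 ← R2 − (34/19)·R1: [0, 812/19, 406/19, 203/19]
R3 ← R3 − (6/19)·R1: [0, 416/19, 208/19, 104/19]
R4 ← R4 + (2/19)·R1: [0, -164/19, -82/19, -41/19]
R3 ← R3 − (104/203)·R2: [0, 0, 0, 0]
R4 ← R4 + (41/203)·R2: [0, 0, 0, 0]
2 nonzero rows, so rank(PT) = 2.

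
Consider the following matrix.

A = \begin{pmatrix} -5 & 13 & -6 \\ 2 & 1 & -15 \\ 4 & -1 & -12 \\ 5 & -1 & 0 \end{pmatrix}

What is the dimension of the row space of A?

Row reduce to echelon form.
R2 ← R2 + (2/5)·R1: [0, 31/5, -87/5]
R3 ← R3 + (4/5)·R1: [0, 47/5, -84/5]
R4 ← R4 + R1: [0, 12, -6]
R3 ← R3 − (47/31)·R2: [0, 0, 297/31]
R4 ← R4 − (60/31)·R2: [0, 0, 858/31]
R4 ← R4 − (26/9)·R3: [0, 0, 0]
Echelon form has 3 nonzero rows, so rank(A) = 3.
The row space has dimension equal to the rank: 3.

3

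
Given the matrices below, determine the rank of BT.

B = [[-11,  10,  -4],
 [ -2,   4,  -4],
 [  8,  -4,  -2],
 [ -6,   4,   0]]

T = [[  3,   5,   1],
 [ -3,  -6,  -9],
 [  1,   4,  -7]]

2

First compute BT:
[[-67, -131, -73],
 [-22, -50, -10],
 [ 34,  56,  58],
 [-30, -54, -42]]
Now row reduce the product.
R2 ← R2 − (22/67)·R1: [0, -468/67, 936/67]
R3 ← R3 + (34/67)·R1: [0, -702/67, 1404/67]
R4 ← R4 − (30/67)·R1: [0, 312/67, -624/67]
R3 ← R3 − (3/2)·R2: [0, 0, 0]
R4 ← R4 + (2/3)·R2: [0, 0, 0]
2 nonzero rows, so rank(BT) = 2.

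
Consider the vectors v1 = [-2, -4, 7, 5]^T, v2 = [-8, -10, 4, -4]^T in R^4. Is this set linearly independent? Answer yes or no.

yes

Form the matrix with these vectors as rows and row reduce.
R2 ← R2 − (4)·R1: [0, 6, -24, -24]
2 nonzero rows, so the 2 vectors span a space of dimension 2.
Since 2 = 2, the vectors are linearly independent.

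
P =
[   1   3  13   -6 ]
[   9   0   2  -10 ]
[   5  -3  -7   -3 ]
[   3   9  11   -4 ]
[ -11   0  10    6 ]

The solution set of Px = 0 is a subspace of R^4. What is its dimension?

1

Row reduce to echelon form.
R2 ← R2 − (9)·R1: [0, -27, -115, 44]
R3 ← R3 − (5)·R1: [0, -18, -72, 27]
R4 ← R4 − (3)·R1: [0, 0, -28, 14]
R5 ← R5 + (11)·R1: [0, 33, 153, -60]
R3 ← R3 − (2/3)·R2: [0, 0, 14/3, -7/3]
R5 ← R5 + (11/9)·R2: [0, 0, 112/9, -56/9]
R4 ← R4 + (6)·R3: [0, 0, 0, 0]
R5 ← R5 − (8/3)·R3: [0, 0, 0, 0]
3 nonzero rows, so rank(P) = 3.
P has 4 columns; by rank–nullity, nullity = 4 − 3 = 1.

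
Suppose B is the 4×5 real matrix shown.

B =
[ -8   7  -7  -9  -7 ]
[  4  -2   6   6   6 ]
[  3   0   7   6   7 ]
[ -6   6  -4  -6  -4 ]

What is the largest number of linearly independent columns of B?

Row reduce to echelon form.
R2 ← R2 + (1/2)·R1: [0, 3/2, 5/2, 3/2, 5/2]
R3 ← R3 + (3/8)·R1: [0, 21/8, 35/8, 21/8, 35/8]
R4 ← R4 − (3/4)·R1: [0, 3/4, 5/4, 3/4, 5/4]
R3 ← R3 − (7/4)·R2: [0, 0, 0, 0, 0]
R4 ← R4 − (1/2)·R2: [0, 0, 0, 0, 0]
Echelon form has 2 nonzero rows, so rank(B) = 2.
The rank gives the maximum number of linearly independent columns: 2.

2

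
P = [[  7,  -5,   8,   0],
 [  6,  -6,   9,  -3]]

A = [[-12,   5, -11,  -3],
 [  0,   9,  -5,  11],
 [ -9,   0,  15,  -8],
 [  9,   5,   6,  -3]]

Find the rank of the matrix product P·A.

2

First compute PA:
[[-156, -10,  68, -140],
 [-180, -39,  81, -147]]
Now row reduce the product.
R2 ← R2 − (15/13)·R1: [0, -357/13, 33/13, 189/13]
2 nonzero rows, so rank(PA) = 2.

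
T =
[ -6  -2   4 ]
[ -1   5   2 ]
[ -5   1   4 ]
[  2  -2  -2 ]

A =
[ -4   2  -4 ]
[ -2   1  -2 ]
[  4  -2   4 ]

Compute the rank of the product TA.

First compute TA:
[[ 44, -22,  44],
 [  2,  -1,   2],
 [ 34, -17,  34],
 [-12,   6, -12]]
Now row reduce the product.
R2 ← R2 − (1/22)·R1: [0, 0, 0]
R3 ← R3 − (17/22)·R1: [0, 0, 0]
R4 ← R4 + (3/11)·R1: [0, 0, 0]
1 nonzero row, so rank(TA) = 1.

1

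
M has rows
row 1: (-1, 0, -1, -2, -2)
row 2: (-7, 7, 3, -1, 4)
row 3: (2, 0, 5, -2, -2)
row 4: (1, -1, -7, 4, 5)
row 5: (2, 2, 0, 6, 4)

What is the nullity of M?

0

Row reduce to echelon form.
R2 ← R2 − (7)·R1: [0, 7, 10, 13, 18]
R3 ← R3 + (2)·R1: [0, 0, 3, -6, -6]
R4 ← R4 + R1: [0, -1, -8, 2, 3]
R5 ← R5 + (2)·R1: [0, 2, -2, 2, 0]
R4 ← R4 + (1/7)·R2: [0, 0, -46/7, 27/7, 39/7]
R5 ← R5 − (2/7)·R2: [0, 0, -34/7, -12/7, -36/7]
R4 ← R4 + (46/21)·R3: [0, 0, 0, -65/7, -53/7]
R5 ← R5 + (34/21)·R3: [0, 0, 0, -80/7, -104/7]
R5 ← R5 − (16/13)·R4: [0, 0, 0, 0, -72/13]
5 nonzero rows, so rank(M) = 5.
M has 5 columns; by rank–nullity, nullity = 5 − 5 = 0.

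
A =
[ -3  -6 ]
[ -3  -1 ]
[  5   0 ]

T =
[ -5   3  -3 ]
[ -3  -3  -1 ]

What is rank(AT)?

First compute AT:
[[ 33,   9,  15],
 [ 18,  -6,  10],
 [-25,  15, -15]]
Now row reduce the product.
R2 ← R2 − (6/11)·R1: [0, -120/11, 20/11]
R3 ← R3 + (25/33)·R1: [0, 240/11, -40/11]
R3 ← R3 + (2)·R2: [0, 0, 0]
2 nonzero rows, so rank(AT) = 2.

2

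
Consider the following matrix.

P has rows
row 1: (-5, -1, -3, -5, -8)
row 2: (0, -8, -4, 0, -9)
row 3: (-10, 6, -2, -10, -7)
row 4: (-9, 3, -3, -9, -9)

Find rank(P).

2

Row reduce to echelon form.
R3 ← R3 − (2)·R1: [0, 8, 4, 0, 9]
R4 ← R4 − (9/5)·R1: [0, 24/5, 12/5, 0, 27/5]
R3 ← R3 + R2: [0, 0, 0, 0, 0]
R4 ← R4 + (3/5)·R2: [0, 0, 0, 0, 0]
Echelon form has 2 nonzero rows, so rank(P) = 2.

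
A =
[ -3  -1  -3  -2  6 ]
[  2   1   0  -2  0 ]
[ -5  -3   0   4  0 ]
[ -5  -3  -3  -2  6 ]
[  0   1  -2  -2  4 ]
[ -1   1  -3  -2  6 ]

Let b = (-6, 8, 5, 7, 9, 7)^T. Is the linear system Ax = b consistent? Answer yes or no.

no

Row reduce the augmented matrix [A | b].
R2 ← R2 + (2/3)·R1: [0, 1/3, -2, -10/3, 4, 4]
R3 ← R3 − (5/3)·R1: [0, -4/3, 5, 22/3, -10, 15]
R4 ← R4 − (5/3)·R1: [0, -4/3, 2, 4/3, -4, 17]
R6 ← R6 − (1/3)·R1: [0, 4/3, -2, -4/3, 4, 9]
R3 ← R3 + (4)·R2: [0, 0, -3, -6, 6, 31]
R4 ← R4 + (4)·R2: [0, 0, -6, -12, 12, 33]
R5 ← R5 − (3)·R2: [0, 0, 4, 8, -8, -3]
R6 ← R6 − (4)·R2: [0, 0, 6, 12, -12, -7]
R4 ← R4 − (2)·R3: [0, 0, 0, 0, 0, -29]
R5 ← R5 + (4/3)·R3: [0, 0, 0, 0, 0, 115/3]
R6 ← R6 + (2)·R3: [0, 0, 0, 0, 0, 55]
R5 ← R5 + (115/87)·R4: [0, 0, 0, 0, 0, 0]
R6 ← R6 + (55/29)·R4: [0, 0, 0, 0, 0, 0]
The echelon form has 4 nonzero rows; the last pivot sits in the augmented column, so rank(A) = 3 but rank([A|b]) = 4.
Since the ranks differ, the system is inconsistent.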